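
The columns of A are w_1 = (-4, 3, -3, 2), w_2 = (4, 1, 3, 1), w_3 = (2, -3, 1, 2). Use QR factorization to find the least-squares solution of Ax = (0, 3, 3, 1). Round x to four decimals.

x = (0.3514, 0.8919, -0.4054)

q_1 = w_1/‖w_1‖ = (-4, 3, -3, 2)/6.1644 = (-0.6489, 0.4867, -0.4867, 0.3244).
r_{12} = q_1·w_2 = -3.2444.
u_2 = w_2 + 3.2444·q_1 = (1.8947, 2.5789, 1.4211, 2.0526).
‖u_2‖ = 4.0588, so q_2 = (0.4668, 0.6354, 0.3501, 0.5057).
r_{13} = q_1·w_3 = -2.5955; r_{23} = q_2·w_3 = 0.3890.
u_3 = w_3 + 2.5955·q_1 − 0.3890·q_2 = (0.1342, -1.9840, -0.3994, 2.6454).
‖u_3‖ = 3.3334, so q_3 = (0.0403, -0.5952, -0.1198, 0.7936).
Qᵀb = (0.3244, 3.4623, -1.3514).
Back-substitute: x_3 = -1.3514/3.3334 = -0.4054.
x_2 = (3.4623 − 0.3890·(-0.4054))/4.0588 = 0.8919.
x_1 = (0.3244 + 3.2444·0.8919 + 2.5955·(-0.4054))/6.1644 = 0.3514.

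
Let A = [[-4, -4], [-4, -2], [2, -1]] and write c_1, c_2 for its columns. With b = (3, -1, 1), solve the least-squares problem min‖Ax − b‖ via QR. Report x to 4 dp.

c_1 = (-4, -4, 2); ‖c_1‖ = 6.0000, so e_1 = (-0.6667, -0.6667, 0.3333).
e_1·c_2 = (-0.6667)·(-4) + (-0.6667)·(-2) + 0.3333·(-1) = 3.6667.
u_2 = c_2 − 3.6667·e_1 = (-1.5556, 0.4444, -2.2222).
‖u_2‖ = 2.7487, so e_2 = (-0.5659, 0.1617, -0.8085).
Qᵀb = (-1.0000, -2.6679).
Back-substitute: x_2 = -2.6679/2.7487 = -0.9706.
x_1 = (-1.0000 − 3.6667·(-0.9706))/6.0000 = 0.4265.

x = (0.4265, -0.9706)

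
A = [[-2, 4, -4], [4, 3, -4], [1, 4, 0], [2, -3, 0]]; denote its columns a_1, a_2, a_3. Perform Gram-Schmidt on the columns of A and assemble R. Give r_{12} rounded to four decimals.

a_1 = (-2, 4, 1, 2); ‖a_1‖ = 5.0000, so e_1 = (-0.4000, 0.8000, 0.2000, 0.4000).
r_{12} = e_1·a_2 = 0.4000.

r_{12} = 0.4000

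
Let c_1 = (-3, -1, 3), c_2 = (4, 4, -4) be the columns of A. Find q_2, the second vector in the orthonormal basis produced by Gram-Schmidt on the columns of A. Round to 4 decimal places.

c_1 = (-3, -1, 3); ‖c_1‖ = 4.3589, so q_1 = (-0.6882, -0.2294, 0.6882).
q_1·c_2 = (-0.6882)·4 + (-0.2294)·4 + 0.6882·(-4) = -6.4236.
u_2 = c_2 + 6.4236·q_1 = (-0.4211, 2.5263, 0.4211).
‖u_2‖ = 2.5955, so q_2 = (-0.1622, 0.9733, 0.1622).

q_2 = (-0.1622, 0.9733, 0.1622)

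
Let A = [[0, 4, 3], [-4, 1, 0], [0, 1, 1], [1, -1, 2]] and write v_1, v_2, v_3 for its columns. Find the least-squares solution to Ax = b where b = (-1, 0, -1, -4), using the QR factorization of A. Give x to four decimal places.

e_1 = v_1/‖v_1‖ = (0, -4, 0, 1)/4.1231 = (0.0000, -0.9701, 0.0000, 0.2425).
r_{12} = e_1·v_2 = -1.2127.
u_2 = v_2 + 1.2127·e_1 = (4.0000, -0.1765, 1.0000, -0.7059).
‖u_2‖ = 4.1868, so e_2 = (0.9554, -0.0421, 0.2388, -0.1686).
r_{13} = e_1·v_3 = 0.4851; r_{23} = e_2·v_3 = 2.7678.
u_3 = v_3 − 0.4851·e_1 − 2.7678·e_2 = (0.3557, 0.5872, 0.3389, 2.3490).
‖u_3‖ = 2.4706, so e_3 = (0.1440, 0.2377, 0.1372, 0.9508).
Qᵀb = (-0.9701, -0.5198, -4.0842).
Back-substitute: x_3 = -4.0842/2.4706 = -1.6531.
x_2 = (-0.5198 − 2.7678·(-1.6531))/4.1868 = 0.9687.
x_1 = (-0.9701 + 1.2127·0.9687 − 0.4851·(-1.6531))/4.1231 = 0.2441.

x = (0.2441, 0.9687, -1.6531)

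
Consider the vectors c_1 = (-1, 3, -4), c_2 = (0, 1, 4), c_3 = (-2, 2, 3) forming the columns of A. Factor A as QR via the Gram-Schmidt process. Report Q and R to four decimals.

c_1 = (-1, 3, -4); ‖c_1‖ = 5.0990, so e_1 = (-0.1961, 0.5883, -0.7845).
e_1·c_2 = (-0.1961)·0 + 0.5883·1 + (-0.7845)·4 = -2.5495.
u_2 = c_2 + 2.5495·e_1 = (-0.5000, 2.5000, 2.0000).
‖u_2‖ = 3.2404, so e_2 = (-0.1543, 0.7715, 0.6172).
e_1·c_3 = (-0.1961)·(-2) + 0.5883·2 + (-0.7845)·3 = -0.7845; e_2·c_3 = (-0.1543)·(-2) + 0.7715·2 + 0.6172·3 = 3.7033.
u_3 = c_3 + 0.7845·e_1 − 3.7033·e_2 = (-1.5824, -0.3956, 0.0989).
‖u_3‖ = 1.6341, so e_3 = (-0.9684, -0.2421, 0.0605).

Q = [[-0.1961, -0.1543, -0.9684], [0.5883, 0.7715, -0.2421], [-0.7845, 0.6172, 0.0605]], R = [[5.0990, -2.5495, -0.7845], [0.0000, 3.2404, 3.7033], [0.0000, 0.0000, 1.6341]]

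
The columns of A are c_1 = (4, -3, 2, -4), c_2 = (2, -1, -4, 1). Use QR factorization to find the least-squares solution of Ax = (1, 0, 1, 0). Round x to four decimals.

c_1 = (4, -3, 2, -4); ‖c_1‖ = 6.7082, so q_1 = (0.5963, -0.4472, 0.2981, -0.5963).
q_1·c_2 = 0.5963·2 + (-0.4472)·(-1) + 0.2981·(-4) + (-0.5963)·1 = -0.1491.
u_2 = c_2 + 0.1491·q_1 = (2.0889, -1.0667, -3.9556, 0.9111).
‖u_2‖ = 4.6880, so q_2 = (0.4456, -0.2275, -0.8438, 0.1943).
Qᵀb = (0.8944, -0.3982).
Back-substitute: x_2 = -0.3982/4.6880 = -0.0849.
x_1 = (0.8944 + 0.1491·(-0.0849))/6.7082 = 0.1314.

x = (0.1314, -0.0849)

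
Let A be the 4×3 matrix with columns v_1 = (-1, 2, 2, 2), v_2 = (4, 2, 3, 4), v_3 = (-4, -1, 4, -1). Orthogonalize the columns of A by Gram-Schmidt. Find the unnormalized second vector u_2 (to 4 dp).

u_2 = (5.0769, -0.1538, 0.8462, 1.8462)

q_1 = v_1/‖v_1‖ = (-1, 2, 2, 2)/3.6056 = (-0.2774, 0.5547, 0.5547, 0.5547).
r_{12} = q_1·v_2 = 3.8829.
u_2 = v_2 − 3.8829·q_1 = (5.0769, -0.1538, 0.8462, 1.8462).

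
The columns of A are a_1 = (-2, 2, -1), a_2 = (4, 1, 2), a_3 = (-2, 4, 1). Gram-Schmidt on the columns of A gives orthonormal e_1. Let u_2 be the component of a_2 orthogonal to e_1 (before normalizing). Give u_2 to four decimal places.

u_2 = (2.2222, 2.7778, 1.1111)

e_1 = a_1/‖a_1‖ = (-2, 2, -1)/3.0000 = (-0.6667, 0.6667, -0.3333).
r_{12} = e_1·a_2 = -2.6667.
u_2 = a_2 + 2.6667·e_1 = (2.2222, 2.7778, 1.1111).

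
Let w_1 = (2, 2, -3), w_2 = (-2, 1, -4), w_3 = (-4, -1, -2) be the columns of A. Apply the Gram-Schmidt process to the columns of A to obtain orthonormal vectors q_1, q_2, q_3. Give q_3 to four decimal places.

w_1 = (2, 2, -3); ‖w_1‖ = 4.1231, so q_1 = (0.4851, 0.4851, -0.7276).
q_1·w_2 = 0.4851·(-2) + 0.4851·1 + (-0.7276)·(-4) = 2.4254.
u_2 = w_2 − 2.4254·q_1 = (-3.1765, -0.1765, -2.2353).
‖u_2‖ = 3.8881, so q_2 = (-0.8170, -0.0454, -0.5749).
q_1·w_3 = 0.4851·(-4) + 0.4851·(-1) + (-0.7276)·(-2) = -0.9701; q_2·w_3 = (-0.8170)·(-4) + (-0.0454)·(-1) + (-0.5749)·(-2) = 4.4630.
u_3 = w_3 + 0.9701·q_1 − 4.4630·q_2 = (0.1167, -0.3268, -0.1401).
‖u_3‖ = 0.3743, so q_3 = (0.3119, -0.8733, -0.3743).

q_3 = (0.3119, -0.8733, -0.3743)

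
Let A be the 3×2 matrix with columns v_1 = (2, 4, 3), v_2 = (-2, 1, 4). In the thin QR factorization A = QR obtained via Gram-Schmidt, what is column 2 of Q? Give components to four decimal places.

e_1 = v_1/‖v_1‖ = (2, 4, 3)/5.3852 = (0.3714, 0.7428, 0.5571).
r_{12} = e_1·v_2 = 2.2283.
u_2 = v_2 − 2.2283·e_1 = (-2.8276, -0.6552, 2.7586).
‖u_2‖ = 4.0043, so e_2 = (-0.7061, -0.1636, 0.6889).

e_2 = (-0.7061, -0.1636, 0.6889)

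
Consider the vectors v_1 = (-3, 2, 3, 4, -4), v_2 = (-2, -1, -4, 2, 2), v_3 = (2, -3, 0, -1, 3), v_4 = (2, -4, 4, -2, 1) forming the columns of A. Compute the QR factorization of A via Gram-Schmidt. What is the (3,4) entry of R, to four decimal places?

e_1 = v_1/‖v_1‖ = (-3, 2, 3, 4, -4)/7.3485 = (-0.4082, 0.2722, 0.4082, 0.5443, -0.5443).
r_{12} = e_1·v_2 = -1.0887.
u_2 = v_2 + 1.0887·e_1 = (-2.4444, -0.7037, -3.5556, 2.5926, 1.4074).
‖u_2‖ = 5.2740, so e_2 = (-0.4635, -0.1334, -0.6742, 0.4916, 0.2669).
r_{13} = e_1·v_3 = -3.8103; r_{23} = e_2·v_3 = -0.2177.
u_3 = v_3 + 3.8103·e_1 + 0.2177·e_2 = (0.3435, -1.9920, 1.4088, 1.1811, 0.9840).
‖u_3‖ = 2.9042, so e_3 = (0.1183, -0.6859, 0.4851, 0.4067, 0.3388).
r_{34} = e_3·v_4 = 4.4461.

r_{34} = 4.4461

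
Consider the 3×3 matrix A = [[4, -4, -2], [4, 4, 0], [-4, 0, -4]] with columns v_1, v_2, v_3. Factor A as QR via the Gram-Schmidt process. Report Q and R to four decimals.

v_1 = (4, 4, -4); ‖v_1‖ = 6.9282, so q_1 = (0.5774, 0.5774, -0.5774).
q_1·v_2 = 0.5774·(-4) + 0.5774·4 + (-0.5774)·0 = 0.0000.
u_2 = v_2 + 0.0000·q_1 = (-4.0000, 4.0000, 0.0000).
‖u_2‖ = 5.6569, so q_2 = (-0.7071, 0.7071, 0.0000).
q_1·v_3 = 0.5774·(-2) + 0.5774·0 + (-0.5774)·(-4) = 1.1547; q_2·v_3 = (-0.7071)·(-2) + 0.7071·0 + 0.0000·(-4) = 1.4142.
u_3 = v_3 − 1.1547·q_1 − 1.4142·q_2 = (-1.6667, -1.6667, -3.3333).
‖u_3‖ = 4.0825, so q_3 = (-0.4082, -0.4082, -0.8165).

Q = [[0.5774, -0.7071, -0.4082], [0.5774, 0.7071, -0.4082], [-0.5774, 0.0000, -0.8165]], R = [[6.9282, 0.0000, 1.1547], [0.0000, 5.6569, 1.4142], [0.0000, 0.0000, 4.0825]]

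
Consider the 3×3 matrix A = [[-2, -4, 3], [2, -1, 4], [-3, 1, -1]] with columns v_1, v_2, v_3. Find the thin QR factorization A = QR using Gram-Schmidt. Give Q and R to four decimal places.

Q = [[-0.4851, -0.8725, -0.0580], [0.4851, -0.3237, 0.8124], [-0.7276, 0.3659, 0.5803]], R = [[4.1231, 0.7276, 1.2127], [0.0000, 4.1798, -4.2783], [0.0000, 0.0000, 2.4951]]

v_1 = (-2, 2, -3); ‖v_1‖ = 4.1231, so e_1 = (-0.4851, 0.4851, -0.7276).
e_1·v_2 = (-0.4851)·(-4) + 0.4851·(-1) + (-0.7276)·1 = 0.7276.
u_2 = v_2 − 0.7276·e_1 = (-3.6471, -1.3529, 1.5294).
‖u_2‖ = 4.1798, so e_2 = (-0.8725, -0.3237, 0.3659).
e_1·v_3 = (-0.4851)·3 + 0.4851·4 + (-0.7276)·(-1) = 1.2127; e_2·v_3 = (-0.8725)·3 + (-0.3237)·4 + 0.3659·(-1) = -4.2783.
u_3 = v_3 − 1.2127·e_1 + 4.2783·e_2 = (-0.1448, 2.0269, 1.4478).
‖u_3‖ = 2.4951, so e_3 = (-0.0580, 0.8124, 0.5803).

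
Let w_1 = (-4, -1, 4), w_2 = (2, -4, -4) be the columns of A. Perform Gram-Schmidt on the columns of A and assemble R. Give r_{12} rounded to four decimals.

r_{12} = -3.4816

w_1 = (-4, -1, 4); ‖w_1‖ = 5.7446, so e_1 = (-0.6963, -0.1741, 0.6963).
r_{12} = e_1·w_2 = -3.4816.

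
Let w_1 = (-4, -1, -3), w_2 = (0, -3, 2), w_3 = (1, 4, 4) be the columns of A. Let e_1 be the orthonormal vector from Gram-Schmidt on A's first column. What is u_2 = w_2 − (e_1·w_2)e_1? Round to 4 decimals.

w_1 = (-4, -1, -3); ‖w_1‖ = 5.0990, so e_1 = (-0.7845, -0.1961, -0.5883).
e_1·w_2 = (-0.7845)·0 + (-0.1961)·(-3) + (-0.5883)·2 = -0.5883.
u_2 = w_2 + 0.5883·e_1 = (-0.4615, -3.1154, 1.6538).

u_2 = (-0.4615, -3.1154, 1.6538)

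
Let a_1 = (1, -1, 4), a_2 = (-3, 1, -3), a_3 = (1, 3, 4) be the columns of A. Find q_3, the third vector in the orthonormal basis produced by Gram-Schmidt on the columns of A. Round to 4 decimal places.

a_1 = (1, -1, 4); ‖a_1‖ = 4.2426, so q_1 = (0.2357, -0.2357, 0.9428).
q_1·a_2 = 0.2357·(-3) + (-0.2357)·1 + 0.9428·(-3) = -3.7712.
u_2 = a_2 + 3.7712·q_1 = (-2.1111, 0.1111, 0.5556).
‖u_2‖ = 2.1858, so q_2 = (-0.9658, 0.0508, 0.2542).
q_1·a_3 = 0.2357·1 + (-0.2357)·3 + 0.9428·4 = 3.2998; q_2·a_3 = (-0.9658)·1 + 0.0508·3 + 0.2542·4 = 0.2033.
u_3 = a_3 − 3.2998·q_1 − 0.2033·q_2 = (0.4186, 3.7674, 0.8372).
‖u_3‖ = 3.8820, so q_3 = (0.1078, 0.9705, 0.2157).

q_3 = (0.1078, 0.9705, 0.2157)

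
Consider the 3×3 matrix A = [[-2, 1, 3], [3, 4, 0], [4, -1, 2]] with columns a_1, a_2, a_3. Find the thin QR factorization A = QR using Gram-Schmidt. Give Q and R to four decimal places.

a_1 = (-2, 3, 4); ‖a_1‖ = 5.3852, so e_1 = (-0.3714, 0.5571, 0.7428).
e_1·a_2 = (-0.3714)·1 + 0.5571·4 + 0.7428·(-1) = 1.1142.
u_2 = a_2 − 1.1142·e_1 = (1.4138, 3.3793, -1.8276).
‖u_2‖ = 4.0937, so e_2 = (0.3454, 0.8255, -0.4464).
e_1·a_3 = (-0.3714)·3 + 0.5571·0 + 0.7428·2 = 0.3714; e_2·a_3 = 0.3454·3 + 0.8255·0 + (-0.4464)·2 = 0.1432.
u_3 = a_3 − 0.3714·e_1 − 0.1432·e_2 = (3.0885, -0.3251, 1.7881).
‖u_3‖ = 3.5835, so e_3 = (0.8619, -0.0907, 0.4990).

Q = [[-0.3714, 0.3454, 0.8619], [0.5571, 0.8255, -0.0907], [0.7428, -0.4464, 0.4990]], R = [[5.3852, 1.1142, 0.3714], [0.0000, 4.0937, 0.1432], [0.0000, 0.0000, 3.5835]]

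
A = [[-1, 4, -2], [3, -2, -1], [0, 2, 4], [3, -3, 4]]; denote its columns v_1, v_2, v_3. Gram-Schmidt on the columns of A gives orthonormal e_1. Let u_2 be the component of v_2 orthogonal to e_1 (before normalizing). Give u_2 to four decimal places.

u_2 = (3.0000, 1.0000, 2.0000, 0.0000)

e_1 = v_1/‖v_1‖ = (-1, 3, 0, 3)/4.3589 = (-0.2294, 0.6882, 0.0000, 0.6882).
r_{12} = e_1·v_2 = -4.3589.
u_2 = v_2 + 4.3589·e_1 = (3.0000, 1.0000, 2.0000, 0.0000).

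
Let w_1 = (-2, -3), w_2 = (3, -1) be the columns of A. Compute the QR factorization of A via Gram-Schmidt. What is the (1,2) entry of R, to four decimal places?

w_1 = (-2, -3); ‖w_1‖ = 3.6056, so e_1 = (-0.5547, -0.8321).
r_{12} = e_1·w_2 = -0.8321.

r_{12} = -0.8321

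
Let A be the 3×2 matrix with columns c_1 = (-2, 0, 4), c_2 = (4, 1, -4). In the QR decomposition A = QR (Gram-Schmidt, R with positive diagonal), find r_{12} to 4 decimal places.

c_1 = (-2, 0, 4); ‖c_1‖ = 4.4721, so q_1 = (-0.4472, 0.0000, 0.8944).
r_{12} = q_1·c_2 = -5.3666.

r_{12} = -5.3666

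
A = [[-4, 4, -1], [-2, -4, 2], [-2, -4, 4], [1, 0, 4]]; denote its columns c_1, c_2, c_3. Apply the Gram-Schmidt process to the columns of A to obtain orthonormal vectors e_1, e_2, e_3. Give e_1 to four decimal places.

c_1 = (-4, -2, -2, 1); ‖c_1‖ = 5.0000, so e_1 = (-0.8000, -0.4000, -0.4000, 0.2000).

e_1 = (-0.8000, -0.4000, -0.4000, 0.2000)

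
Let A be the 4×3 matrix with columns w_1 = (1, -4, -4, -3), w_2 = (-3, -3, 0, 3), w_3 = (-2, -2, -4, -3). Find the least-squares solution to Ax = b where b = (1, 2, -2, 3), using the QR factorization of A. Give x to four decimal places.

x = (-0.1079, 0.0124, -0.1119)

w_1 = (1, -4, -4, -3); ‖w_1‖ = 6.4807, so q_1 = (0.1543, -0.6172, -0.6172, -0.4629).
q_1·w_2 = 0.1543·(-3) + (-0.6172)·(-3) + (-0.6172)·0 + (-0.4629)·3 = 0.0000.
u_2 = w_2 − 0.0000·q_1 = (-3.0000, -3.0000, 0.0000, 3.0000).
‖u_2‖ = 5.1962, so q_2 = (-0.5774, -0.5774, 0.0000, 0.5774).
q_1·w_3 = 0.1543·(-2) + (-0.6172)·(-2) + (-0.6172)·(-4) + (-0.4629)·(-3) = 4.7834; q_2·w_3 = (-0.5774)·(-2) + (-0.5774)·(-2) + 0.0000·(-4) + 0.5774·(-3) = 0.5774.
u_3 = w_3 − 4.7834·q_1 − 0.5774·q_2 = (-2.4048, 1.2857, -1.0476, -1.1190).
‖u_3‖ = 3.1282, so q_3 = (-0.7687, 0.4110, -0.3349, -0.3577).
Qᵀb = (-1.2344, 0.0000, -0.3501).
Back-substitute: x_3 = -0.3501/3.1282 = -0.1119.
x_2 = (0.0000 − 0.5774·(-0.1119))/5.1962 = 0.0124.
x_1 = (-1.2344 − 0.0000·0.0124 − 4.7834·(-0.1119))/6.4807 = -0.1079.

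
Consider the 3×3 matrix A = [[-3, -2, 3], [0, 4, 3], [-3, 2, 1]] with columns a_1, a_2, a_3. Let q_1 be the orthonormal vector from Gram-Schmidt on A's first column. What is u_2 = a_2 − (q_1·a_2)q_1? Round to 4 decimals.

q_1 = a_1/‖a_1‖ = (-3, 0, -3)/4.2426 = (-0.7071, 0.0000, -0.7071).
r_{12} = q_1·a_2 = 0.0000.
u_2 = a_2 + 0.0000·q_1 = (-2.0000, 4.0000, 2.0000).

u_2 = (-2.0000, 4.0000, 2.0000)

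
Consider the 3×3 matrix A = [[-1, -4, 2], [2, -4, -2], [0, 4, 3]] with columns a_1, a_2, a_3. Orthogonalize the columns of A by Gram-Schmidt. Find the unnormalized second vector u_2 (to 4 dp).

u_2 = (-4.8000, -2.4000, 4.0000)

e_1 = a_1/‖a_1‖ = (-1, 2, 0)/2.2361 = (-0.4472, 0.8944, 0.0000).
r_{12} = e_1·a_2 = -1.7889.
u_2 = a_2 + 1.7889·e_1 = (-4.8000, -2.4000, 4.0000).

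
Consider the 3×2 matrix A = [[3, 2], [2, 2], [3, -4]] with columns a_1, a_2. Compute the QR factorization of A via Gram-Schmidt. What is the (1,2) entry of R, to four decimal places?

a_1 = (3, 2, 3); ‖a_1‖ = 4.6904, so q_1 = (0.6396, 0.4264, 0.6396).
r_{12} = q_1·a_2 = -0.4264.

r_{12} = -0.4264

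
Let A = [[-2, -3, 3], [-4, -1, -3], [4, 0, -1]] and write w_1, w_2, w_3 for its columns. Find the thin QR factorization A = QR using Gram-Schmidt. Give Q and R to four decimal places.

Q = [[-0.3333, -0.9096, 0.2481], [-0.6667, 0.0413, -0.7442], [0.6667, -0.4134, -0.6202]], R = [[6.0000, 1.6667, 0.3333], [0.0000, 2.6874, -2.4393], [0.0000, 0.0000, 3.5970]]

w_1 = (-2, -4, 4); ‖w_1‖ = 6.0000, so q_1 = (-0.3333, -0.6667, 0.6667).
q_1·w_2 = (-0.3333)·(-3) + (-0.6667)·(-1) + 0.6667·0 = 1.6667.
u_2 = w_2 − 1.6667·q_1 = (-2.4444, 0.1111, -1.1111).
‖u_2‖ = 2.6874, so q_2 = (-0.9096, 0.0413, -0.4134).
q_1·w_3 = (-0.3333)·3 + (-0.6667)·(-3) + 0.6667·(-1) = 0.3333; q_2·w_3 = (-0.9096)·3 + 0.0413·(-3) + (-0.4134)·(-1) = -2.4393.
u_3 = w_3 − 0.3333·q_1 + 2.4393·q_2 = (0.8923, -2.6769, -2.2308).
‖u_3‖ = 3.5970, so q_3 = (0.2481, -0.7442, -0.6202).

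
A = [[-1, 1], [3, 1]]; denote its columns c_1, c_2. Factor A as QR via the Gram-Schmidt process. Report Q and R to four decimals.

q_1 = c_1/‖c_1‖ = (-1, 3)/3.1623 = (-0.3162, 0.9487).
r_{12} = q_1·c_2 = 0.6325.
u_2 = c_2 − 0.6325·q_1 = (1.2000, 0.4000).
‖u_2‖ = 1.2649, so q_2 = (0.9487, 0.3162).

Q = [[-0.3162, 0.9487], [0.9487, 0.3162]], R = [[3.1623, 0.6325], [0.0000, 1.2649]]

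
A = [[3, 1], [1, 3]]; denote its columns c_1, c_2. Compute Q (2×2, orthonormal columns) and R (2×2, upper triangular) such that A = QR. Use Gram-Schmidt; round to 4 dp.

q_1 = c_1/‖c_1‖ = (3, 1)/3.1623 = (0.9487, 0.3162).
r_{12} = q_1·c_2 = 1.8974.
u_2 = c_2 − 1.8974·q_1 = (-0.8000, 2.4000).
‖u_2‖ = 2.5298, so q_2 = (-0.3162, 0.9487).

Q = [[0.9487, -0.3162], [0.3162, 0.9487]], R = [[3.1623, 1.8974], [0.0000, 2.5298]]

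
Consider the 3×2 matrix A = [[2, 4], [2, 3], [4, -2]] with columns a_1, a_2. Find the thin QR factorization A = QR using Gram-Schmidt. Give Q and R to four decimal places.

Q = [[0.4082, 0.6674], [0.4082, 0.4767], [0.8165, -0.5721]], R = [[4.8990, 1.2247], [0.0000, 5.2440]]

e_1 = a_1/‖a_1‖ = (2, 2, 4)/4.8990 = (0.4082, 0.4082, 0.8165).
r_{12} = e_1·a_2 = 1.2247.
u_2 = a_2 − 1.2247·e_1 = (3.5000, 2.5000, -3.0000).
‖u_2‖ = 5.2440, so e_2 = (0.6674, 0.4767, -0.5721).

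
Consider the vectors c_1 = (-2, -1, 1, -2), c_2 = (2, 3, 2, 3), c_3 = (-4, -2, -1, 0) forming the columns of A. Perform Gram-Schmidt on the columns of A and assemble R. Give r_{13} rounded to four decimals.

r_{13} = 2.8460

c_1 = (-2, -1, 1, -2); ‖c_1‖ = 3.1623, so q_1 = (-0.6325, -0.3162, 0.3162, -0.6325).
r_{13} = q_1·c_3 = 2.8460.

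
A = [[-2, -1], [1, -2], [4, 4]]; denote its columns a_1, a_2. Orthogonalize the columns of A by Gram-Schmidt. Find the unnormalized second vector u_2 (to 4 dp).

e_1 = a_1/‖a_1‖ = (-2, 1, 4)/4.5826 = (-0.4364, 0.2182, 0.8729).
r_{12} = e_1·a_2 = 3.4915.
u_2 = a_2 − 3.4915·e_1 = (0.5238, -2.7619, 0.9524).

u_2 = (0.5238, -2.7619, 0.9524)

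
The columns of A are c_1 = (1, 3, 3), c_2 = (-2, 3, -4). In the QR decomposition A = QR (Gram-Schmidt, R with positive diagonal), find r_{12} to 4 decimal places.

c_1 = (1, 3, 3); ‖c_1‖ = 4.3589, so e_1 = (0.2294, 0.6882, 0.6882).
r_{12} = e_1·c_2 = -1.1471.

r_{12} = -1.1471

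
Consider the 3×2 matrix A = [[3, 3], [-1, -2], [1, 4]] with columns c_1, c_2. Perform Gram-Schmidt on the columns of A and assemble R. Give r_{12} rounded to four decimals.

c_1 = (3, -1, 1); ‖c_1‖ = 3.3166, so e_1 = (0.9045, -0.3015, 0.3015).
r_{12} = e_1·c_2 = 4.5227.

r_{12} = 4.5227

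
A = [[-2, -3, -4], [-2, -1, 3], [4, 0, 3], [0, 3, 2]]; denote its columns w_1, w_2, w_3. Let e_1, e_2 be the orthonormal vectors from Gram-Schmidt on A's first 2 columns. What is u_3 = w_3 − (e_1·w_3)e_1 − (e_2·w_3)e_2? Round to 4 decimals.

e_1 = w_1/‖w_1‖ = (-2, -2, 4, 0)/4.8990 = (-0.4082, -0.4082, 0.8165, 0.0000).
r_{12} = e_1·w_2 = 1.6330.
u_2 = w_2 − 1.6330·e_1 = (-2.3333, -0.3333, -1.3333, 3.0000).
‖u_2‖ = 4.0415, so e_2 = (-0.5774, -0.0825, -0.3299, 0.7423).
r_{13} = e_1·w_3 = 2.8577; r_{23} = e_2·w_3 = 2.5568.
u_3 = w_3 − 2.8577·e_1 − 2.5568·e_2 = (-1.3571, 4.3776, 1.5102, 0.1020).

u_3 = (-1.3571, 4.3776, 1.5102, 0.1020)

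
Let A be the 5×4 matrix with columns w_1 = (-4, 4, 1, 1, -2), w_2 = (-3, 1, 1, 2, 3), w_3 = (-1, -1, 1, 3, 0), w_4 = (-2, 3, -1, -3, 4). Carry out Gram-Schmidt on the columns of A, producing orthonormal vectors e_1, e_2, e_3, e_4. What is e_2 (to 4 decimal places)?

e_2 = (-0.3690, -0.0833, 0.1488, 0.3749, 0.8332)

w_1 = (-4, 4, 1, 1, -2); ‖w_1‖ = 6.1644, so e_1 = (-0.6489, 0.6489, 0.1622, 0.1622, -0.3244).
e_1·w_2 = (-0.6489)·(-3) + 0.6489·1 + 0.1622·1 + 0.1622·2 + (-0.3244)·3 = 2.1089.
u_2 = w_2 − 2.1089·e_1 = (-1.6316, -0.3684, 0.6579, 1.6579, 3.6842).
‖u_2‖ = 4.4218, so e_2 = (-0.3690, -0.0833, 0.1488, 0.3749, 0.8332).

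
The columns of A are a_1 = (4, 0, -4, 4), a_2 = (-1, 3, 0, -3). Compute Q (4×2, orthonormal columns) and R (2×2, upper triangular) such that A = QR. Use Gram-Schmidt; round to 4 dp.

Q = [[0.5774, 0.0902], [0.0000, 0.8115], [-0.5774, -0.3607], [0.5774, -0.4508]], R = [[6.9282, -2.3094], [0.0000, 3.6968]]

a_1 = (4, 0, -4, 4); ‖a_1‖ = 6.9282, so q_1 = (0.5774, 0.0000, -0.5774, 0.5774).
q_1·a_2 = 0.5774·(-1) + 0.0000·3 + (-0.5774)·0 + 0.5774·(-3) = -2.3094.
u_2 = a_2 + 2.3094·q_1 = (0.3333, 3.0000, -1.3333, -1.6667).
‖u_2‖ = 3.6968, so q_2 = (0.0902, 0.8115, -0.3607, -0.4508).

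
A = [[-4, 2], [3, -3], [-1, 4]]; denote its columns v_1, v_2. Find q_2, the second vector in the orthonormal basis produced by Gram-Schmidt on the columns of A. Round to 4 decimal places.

v_1 = (-4, 3, -1); ‖v_1‖ = 5.0990, so q_1 = (-0.7845, 0.5883, -0.1961).
q_1·v_2 = (-0.7845)·2 + 0.5883·(-3) + (-0.1961)·4 = -4.1184.
u_2 = v_2 + 4.1184·q_1 = (-1.2308, -0.5769, 3.1923).
‖u_2‖ = 3.4696, so q_2 = (-0.3547, -0.1663, 0.9201).

q_2 = (-0.3547, -0.1663, 0.9201)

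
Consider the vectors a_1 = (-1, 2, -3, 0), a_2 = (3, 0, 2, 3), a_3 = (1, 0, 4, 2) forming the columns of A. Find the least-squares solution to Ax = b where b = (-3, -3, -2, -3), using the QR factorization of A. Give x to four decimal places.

a_1 = (-1, 2, -3, 0); ‖a_1‖ = 3.7417, so q_1 = (-0.2673, 0.5345, -0.8018, 0.0000).
q_1·a_2 = (-0.2673)·3 + 0.5345·0 + (-0.8018)·2 + 0.0000·3 = -2.4054.
u_2 = a_2 + 2.4054·q_1 = (2.3571, 1.2857, 0.0714, 3.0000).
‖u_2‖ = 4.0267, so q_2 = (0.5854, 0.3193, 0.0177, 0.7450).
q_1·a_3 = (-0.2673)·1 + 0.5345·0 + (-0.8018)·4 + 0.0000·2 = -3.4744; q_2·a_3 = 0.5854·1 + 0.3193·0 + 0.0177·4 + 0.7450·2 = 2.1464.
u_3 = a_3 + 3.4744·q_1 − 2.1464·q_2 = (-1.1850, 1.1718, 1.1762, 0.4009).
‖u_3‖ = 2.0788, so q_3 = (-0.5700, 0.5637, 0.5658, 0.1928).
Qᵀb = (0.8018, -4.9846, -1.6910).
Back-substitute: x_3 = -1.6910/2.0788 = -0.8135.
x_2 = (-4.9846 − 2.1464·(-0.8135))/4.0267 = -0.8043.
x_1 = (0.8018 + 2.4054·(-0.8043) + 3.4744·(-0.8135))/3.7417 = -1.0581.

x = (-1.0581, -0.8043, -0.8135)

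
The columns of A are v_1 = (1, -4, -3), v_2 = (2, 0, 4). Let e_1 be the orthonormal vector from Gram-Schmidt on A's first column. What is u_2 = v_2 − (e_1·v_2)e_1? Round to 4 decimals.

u_2 = (2.3846, -1.5385, 2.8462)

e_1 = v_1/‖v_1‖ = (1, -4, -3)/5.0990 = (0.1961, -0.7845, -0.5883).
r_{12} = e_1·v_2 = -1.9612.
u_2 = v_2 + 1.9612·e_1 = (2.3846, -1.5385, 2.8462).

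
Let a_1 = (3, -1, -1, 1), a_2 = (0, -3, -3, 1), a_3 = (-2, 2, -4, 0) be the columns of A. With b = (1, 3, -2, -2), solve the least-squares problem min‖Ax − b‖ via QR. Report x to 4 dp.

x = (0.7370, -0.7940, 0.8213)

a_1 = (3, -1, -1, 1); ‖a_1‖ = 3.4641, so q_1 = (0.8660, -0.2887, -0.2887, 0.2887).
q_1·a_2 = 0.8660·0 + (-0.2887)·(-3) + (-0.2887)·(-3) + 0.2887·1 = 2.0207.
u_2 = a_2 − 2.0207·q_1 = (-1.7500, -2.4167, -2.4167, 0.4167).
‖u_2‖ = 3.8622, so q_2 = (-0.4531, -0.6257, -0.6257, 0.1079).
q_1·a_3 = 0.8660·(-2) + (-0.2887)·2 + (-0.2887)·(-4) + 0.2887·0 = -1.1547; q_2·a_3 = (-0.4531)·(-2) + (-0.6257)·2 + (-0.6257)·(-4) + 0.1079·0 = 2.1577.
u_3 = a_3 + 1.1547·q_1 − 2.1577·q_2 = (-0.0223, 3.0168, -2.9832, 0.1006).
‖u_3‖ = 4.2440, so q_3 = (-0.0053, 0.7108, -0.7029, 0.0237).
Qᵀb = (0.0000, -1.2946, 3.4857).
Back-substitute: x_3 = 3.4857/4.2440 = 0.8213.
x_2 = (-1.2946 − 2.1577·0.8213)/3.8622 = -0.7940.
x_1 = (0.0000 − 2.0207·(-0.7940) + 1.1547·0.8213)/3.4641 = 0.7370.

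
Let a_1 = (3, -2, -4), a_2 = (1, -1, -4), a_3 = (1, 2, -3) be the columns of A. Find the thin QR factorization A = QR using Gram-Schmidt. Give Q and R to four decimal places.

a_1 = (3, -2, -4); ‖a_1‖ = 5.3852, so q_1 = (0.5571, -0.3714, -0.7428).
q_1·a_2 = 0.5571·1 + (-0.3714)·(-1) + (-0.7428)·(-4) = 3.8996.
u_2 = a_2 − 3.8996·q_1 = (-1.1724, 0.4483, -1.1034).
‖u_2‖ = 1.6713, so q_2 = (-0.7015, 0.2682, -0.6603).
q_1·a_3 = 0.5571·1 + (-0.3714)·2 + (-0.7428)·(-3) = 2.0426; q_2·a_3 = (-0.7015)·1 + 0.2682·2 + (-0.6603)·(-3) = 1.8157.
u_3 = a_3 − 2.0426·q_1 − 1.8157·q_2 = (1.1358, 2.2716, -0.2840).
‖u_3‖ = 2.5556, so q_3 = (0.4444, 0.8889, -0.1111).

Q = [[0.5571, -0.7015, 0.4444], [-0.3714, 0.2682, 0.8889], [-0.7428, -0.6603, -0.1111]], R = [[5.3852, 3.8996, 2.0426], [0.0000, 1.6713, 1.8157], [0.0000, 0.0000, 2.5556]]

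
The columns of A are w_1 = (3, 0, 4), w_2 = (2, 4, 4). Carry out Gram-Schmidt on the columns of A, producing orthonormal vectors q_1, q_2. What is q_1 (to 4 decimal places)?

w_1 = (3, 0, 4); ‖w_1‖ = 5.0000, so q_1 = (0.6000, 0.0000, 0.8000).

q_1 = (0.6000, 0.0000, 0.8000)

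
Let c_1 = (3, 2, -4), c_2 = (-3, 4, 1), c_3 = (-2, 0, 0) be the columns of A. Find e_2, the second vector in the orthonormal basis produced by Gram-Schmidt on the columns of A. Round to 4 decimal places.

e_2 = (-0.4952, 0.8666, 0.0619)

c_1 = (3, 2, -4); ‖c_1‖ = 5.3852, so e_1 = (0.5571, 0.3714, -0.7428).
e_1·c_2 = 0.5571·(-3) + 0.3714·4 + (-0.7428)·1 = -0.9285.
u_2 = c_2 + 0.9285·e_1 = (-2.4828, 4.3448, 0.3103).
‖u_2‖ = 5.0138, so e_2 = (-0.4952, 0.8666, 0.0619).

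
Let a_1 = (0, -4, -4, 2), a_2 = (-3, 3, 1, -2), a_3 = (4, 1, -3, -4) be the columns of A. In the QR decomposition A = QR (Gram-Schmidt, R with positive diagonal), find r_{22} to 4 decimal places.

a_1 = (0, -4, -4, 2); ‖a_1‖ = 6.0000, so e_1 = (0.0000, -0.6667, -0.6667, 0.3333).
e_1·a_2 = 0.0000·(-3) + (-0.6667)·3 + (-0.6667)·1 + 0.3333·(-2) = -3.3333.
u_2 = a_2 + 3.3333·e_1 = (-3.0000, 0.7778, -1.2222, -0.8889).
r_{22} = ‖u_2‖ = 3.4480.

r_{22} = 3.4480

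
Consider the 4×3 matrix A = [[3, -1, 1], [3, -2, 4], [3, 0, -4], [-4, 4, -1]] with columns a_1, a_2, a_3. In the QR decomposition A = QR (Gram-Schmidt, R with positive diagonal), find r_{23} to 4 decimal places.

q_1 = a_1/‖a_1‖ = (3, 3, 3, -4)/6.5574 = (0.4575, 0.4575, 0.4575, -0.6100).
r_{12} = q_1·a_2 = -3.8125.
u_2 = a_2 + 3.8125·q_1 = (0.7442, -0.2558, 1.7442, 1.6744).
‖u_2‖ = 2.5427, so q_2 = (0.2927, -0.1006, 0.6860, 0.6585).
r_{23} = q_2·a_3 = -3.5122.

r_{23} = -3.5122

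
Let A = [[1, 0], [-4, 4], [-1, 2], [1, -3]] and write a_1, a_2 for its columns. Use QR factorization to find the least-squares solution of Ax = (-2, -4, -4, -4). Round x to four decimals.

a_1 = (1, -4, -1, 1); ‖a_1‖ = 4.3589, so q_1 = (0.2294, -0.9177, -0.2294, 0.2294).
q_1·a_2 = 0.2294·0 + (-0.9177)·4 + (-0.2294)·2 + 0.2294·(-3) = -4.8177.
u_2 = a_2 + 4.8177·q_1 = (1.1053, -0.4211, 0.8947, -1.8947).
‖u_2‖ = 2.4061, so q_2 = (0.4594, -0.1750, 0.3719, -0.7875).
Qᵀb = (3.2118, 1.4437).
Back-substitute: x_2 = 1.4437/2.4061 = 0.6000.
x_1 = (3.2118 + 4.8177·0.6000)/4.3589 = 1.4000.

x = (1.4000, 0.6000)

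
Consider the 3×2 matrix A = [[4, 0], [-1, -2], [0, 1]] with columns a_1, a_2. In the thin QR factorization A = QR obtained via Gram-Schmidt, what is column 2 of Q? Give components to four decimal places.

q_2 = (-0.2156, -0.8623, 0.4581)

a_1 = (4, -1, 0); ‖a_1‖ = 4.1231, so q_1 = (0.9701, -0.2425, 0.0000).
q_1·a_2 = 0.9701·0 + (-0.2425)·(-2) + 0.0000·1 = 0.4851.
u_2 = a_2 − 0.4851·q_1 = (-0.4706, -1.8824, 1.0000).
‖u_2‖ = 2.1828, so q_2 = (-0.2156, -0.8623, 0.4581).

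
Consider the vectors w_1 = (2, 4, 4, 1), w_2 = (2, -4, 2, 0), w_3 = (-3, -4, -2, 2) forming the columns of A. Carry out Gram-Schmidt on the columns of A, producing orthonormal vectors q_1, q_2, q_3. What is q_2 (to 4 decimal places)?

w_1 = (2, 4, 4, 1); ‖w_1‖ = 6.0828, so q_1 = (0.3288, 0.6576, 0.6576, 0.1644).
q_1·w_2 = 0.3288·2 + 0.6576·(-4) + 0.6576·2 + 0.1644·0 = -0.6576.
u_2 = w_2 + 0.6576·q_1 = (2.2162, -3.5676, 2.4324, 0.1081).
‖u_2‖ = 4.8546, so q_2 = (0.4565, -0.7349, 0.5011, 0.0223).

q_2 = (0.4565, -0.7349, 0.5011, 0.0223)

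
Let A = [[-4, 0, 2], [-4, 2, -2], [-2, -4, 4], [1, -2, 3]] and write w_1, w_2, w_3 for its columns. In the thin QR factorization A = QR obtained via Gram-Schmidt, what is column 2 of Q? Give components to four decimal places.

w_1 = (-4, -4, -2, 1); ‖w_1‖ = 6.0828, so q_1 = (-0.6576, -0.6576, -0.3288, 0.1644).
q_1·w_2 = (-0.6576)·0 + (-0.6576)·2 + (-0.3288)·(-4) + 0.1644·(-2) = -0.3288.
u_2 = w_2 + 0.3288·q_1 = (-0.2162, 1.7838, -4.1081, -1.9459).
‖u_2‖ = 4.8879, so q_2 = (-0.0442, 0.3649, -0.8405, -0.3981).

q_2 = (-0.0442, 0.3649, -0.8405, -0.3981)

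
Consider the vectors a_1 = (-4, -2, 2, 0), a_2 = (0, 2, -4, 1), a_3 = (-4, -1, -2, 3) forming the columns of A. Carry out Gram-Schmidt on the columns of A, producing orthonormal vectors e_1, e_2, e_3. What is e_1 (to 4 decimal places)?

a_1 = (-4, -2, 2, 0); ‖a_1‖ = 4.8990, so e_1 = (-0.8165, -0.4082, 0.4082, 0.0000).

e_1 = (-0.8165, -0.4082, 0.4082, 0.0000)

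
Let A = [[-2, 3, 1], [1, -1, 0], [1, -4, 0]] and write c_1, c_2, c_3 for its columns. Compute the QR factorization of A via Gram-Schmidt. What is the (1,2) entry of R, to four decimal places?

c_1 = (-2, 1, 1); ‖c_1‖ = 2.4495, so q_1 = (-0.8165, 0.4082, 0.4082).
r_{12} = q_1·c_2 = -4.4907.

r_{12} = -4.4907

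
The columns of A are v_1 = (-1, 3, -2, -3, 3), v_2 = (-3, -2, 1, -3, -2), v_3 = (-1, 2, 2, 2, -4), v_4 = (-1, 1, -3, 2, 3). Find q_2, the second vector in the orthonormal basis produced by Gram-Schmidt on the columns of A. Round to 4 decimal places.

v_1 = (-1, 3, -2, -3, 3); ‖v_1‖ = 5.6569, so q_1 = (-0.1768, 0.5303, -0.3536, -0.5303, 0.5303).
q_1·v_2 = (-0.1768)·(-3) + 0.5303·(-2) + (-0.3536)·1 + (-0.5303)·(-3) + 0.5303·(-2) = -0.3536.
u_2 = v_2 + 0.3536·q_1 = (-3.0625, -1.8125, 0.8750, -3.1875, -1.8125).
‖u_2‖ = 5.1841, so q_2 = (-0.5907, -0.3496, 0.1688, -0.6149, -0.3496).

q_2 = (-0.5907, -0.3496, 0.1688, -0.6149, -0.3496)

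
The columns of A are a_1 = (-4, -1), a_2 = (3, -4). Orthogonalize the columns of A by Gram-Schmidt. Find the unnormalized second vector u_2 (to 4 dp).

u_2 = (1.1176, -4.4706)

a_1 = (-4, -1); ‖a_1‖ = 4.1231, so q_1 = (-0.9701, -0.2425).
q_1·a_2 = (-0.9701)·3 + (-0.2425)·(-4) = -1.9403.
u_2 = a_2 + 1.9403·q_1 = (1.1176, -4.4706).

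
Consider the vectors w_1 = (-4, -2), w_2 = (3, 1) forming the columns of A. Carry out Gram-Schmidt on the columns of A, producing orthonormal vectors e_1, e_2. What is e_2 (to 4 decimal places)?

w_1 = (-4, -2); ‖w_1‖ = 4.4721, so e_1 = (-0.8944, -0.4472).
e_1·w_2 = (-0.8944)·3 + (-0.4472)·1 = -3.1305.
u_2 = w_2 + 3.1305·e_1 = (0.2000, -0.4000).
‖u_2‖ = 0.4472, so e_2 = (0.4472, -0.8944).

e_2 = (0.4472, -0.8944)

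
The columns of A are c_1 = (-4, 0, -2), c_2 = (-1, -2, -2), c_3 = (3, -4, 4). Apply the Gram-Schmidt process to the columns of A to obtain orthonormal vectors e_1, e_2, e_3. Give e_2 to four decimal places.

e_1 = c_1/‖c_1‖ = (-4, 0, -2)/4.4721 = (-0.8944, 0.0000, -0.4472).
r_{12} = e_1·c_2 = 1.7889.
u_2 = c_2 − 1.7889·e_1 = (0.6000, -2.0000, -1.2000).
‖u_2‖ = 2.4083, so e_2 = (0.2491, -0.8305, -0.4983).

e_2 = (0.2491, -0.8305, -0.4983)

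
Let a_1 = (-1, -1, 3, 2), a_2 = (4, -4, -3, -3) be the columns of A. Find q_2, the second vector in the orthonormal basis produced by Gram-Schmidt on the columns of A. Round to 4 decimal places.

a_1 = (-1, -1, 3, 2); ‖a_1‖ = 3.8730, so q_1 = (-0.2582, -0.2582, 0.7746, 0.5164).
q_1·a_2 = (-0.2582)·4 + (-0.2582)·(-4) + 0.7746·(-3) + 0.5164·(-3) = -3.8730.
u_2 = a_2 + 3.8730·q_1 = (3.0000, -5.0000, 0.0000, -1.0000).
‖u_2‖ = 5.9161, so q_2 = (0.5071, -0.8452, 0.0000, -0.1690).

q_2 = (0.5071, -0.8452, 0.0000, -0.1690)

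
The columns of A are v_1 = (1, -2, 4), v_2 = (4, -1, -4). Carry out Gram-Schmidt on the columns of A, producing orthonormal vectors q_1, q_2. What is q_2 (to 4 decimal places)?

q_2 = (0.8423, -0.3674, -0.3943)

v_1 = (1, -2, 4); ‖v_1‖ = 4.5826, so q_1 = (0.2182, -0.4364, 0.8729).
q_1·v_2 = 0.2182·4 + (-0.4364)·(-1) + 0.8729·(-4) = -2.1822.
u_2 = v_2 + 2.1822·q_1 = (4.4762, -1.9524, -2.0952).
‖u_2‖ = 5.3140, so q_2 = (0.8423, -0.3674, -0.3943).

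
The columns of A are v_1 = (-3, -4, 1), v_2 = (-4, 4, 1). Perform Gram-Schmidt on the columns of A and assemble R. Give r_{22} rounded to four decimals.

r_{22} = 5.7144

v_1 = (-3, -4, 1); ‖v_1‖ = 5.0990, so q_1 = (-0.5883, -0.7845, 0.1961).
q_1·v_2 = (-0.5883)·(-4) + (-0.7845)·4 + 0.1961·1 = -0.5883.
u_2 = v_2 + 0.5883·q_1 = (-4.3462, 3.5385, 1.1154).
r_{22} = ‖u_2‖ = 5.7144.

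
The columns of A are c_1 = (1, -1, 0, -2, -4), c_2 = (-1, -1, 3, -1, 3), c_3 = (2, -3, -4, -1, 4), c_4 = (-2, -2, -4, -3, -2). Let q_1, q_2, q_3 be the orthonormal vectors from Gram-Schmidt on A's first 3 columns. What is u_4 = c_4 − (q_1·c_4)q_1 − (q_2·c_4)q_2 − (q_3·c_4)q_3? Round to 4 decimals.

u_4 = (-3.7993, -0.2233, -1.5938, -1.3763, -0.2058)

c_1 = (1, -1, 0, -2, -4); ‖c_1‖ = 4.6904, so q_1 = (0.2132, -0.2132, 0.0000, -0.4264, -0.8528).
q_1·c_2 = 0.2132·(-1) + (-0.2132)·(-1) + 0.0000·3 + (-0.4264)·(-1) + (-0.8528)·3 = -2.1320.
u_2 = c_2 + 2.1320·q_1 = (-0.5455, -1.4545, 3.0000, -1.9091, 1.1818).
‖u_2‖ = 4.0564, so q_2 = (-0.1345, -0.3586, 0.7396, -0.4706, 0.2913).
q_1·c_3 = 0.2132·2 + (-0.2132)·(-3) + 0.0000·(-4) + (-0.4264)·(-1) + (-0.8528)·4 = -1.9188; q_2·c_3 = (-0.1345)·2 + (-0.3586)·(-3) + 0.7396·(-4) + (-0.4706)·(-1) + 0.2913·4 = -0.5155.
u_3 = c_3 + 1.9188·q_1 + 0.5155·q_2 = (2.3398, -3.5939, -3.6188, -2.0608, 2.5138).
‖u_3‖ = 6.4848, so q_3 = (0.3608, -0.5542, -0.5580, -0.3178, 0.3876).
q_1·c_4 = 0.2132·(-2) + (-0.2132)·(-2) + 0.0000·(-4) + (-0.4264)·(-3) + (-0.8528)·(-2) = 2.9848; q_2·c_4 = (-0.1345)·(-2) + (-0.3586)·(-2) + 0.7396·(-4) + (-0.4706)·(-3) + 0.2913·(-2) = -1.1430; q_3·c_4 = 0.3608·(-2) + (-0.5542)·(-2) + (-0.5580)·(-4) + (-0.3178)·(-3) + 0.3876·(-2) = 2.7970.
u_4 = c_4 − 2.9848·q_1 + 1.1430·q_2 − 2.7970·q_3 = (-3.7993, -0.2233, -1.5938, -1.3763, -0.2058).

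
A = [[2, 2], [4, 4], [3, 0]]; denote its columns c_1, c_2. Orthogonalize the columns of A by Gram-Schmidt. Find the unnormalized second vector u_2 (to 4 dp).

u_2 = (0.6207, 1.2414, -2.0690)

e_1 = c_1/‖c_1‖ = (2, 4, 3)/5.3852 = (0.3714, 0.7428, 0.5571).
r_{12} = e_1·c_2 = 3.7139.
u_2 = c_2 − 3.7139·e_1 = (0.6207, 1.2414, -2.0690).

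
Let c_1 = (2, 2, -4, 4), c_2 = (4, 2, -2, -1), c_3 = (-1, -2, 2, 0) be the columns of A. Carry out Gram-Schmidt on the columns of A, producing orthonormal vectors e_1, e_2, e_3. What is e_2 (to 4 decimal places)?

e_2 = (0.7420, 0.2782, -0.0927, -0.6029)

e_1 = c_1/‖c_1‖ = (2, 2, -4, 4)/6.3246 = (0.3162, 0.3162, -0.6325, 0.6325).
r_{12} = e_1·c_2 = 2.5298.
u_2 = c_2 − 2.5298·e_1 = (3.2000, 1.2000, -0.4000, -2.6000).
‖u_2‖ = 4.3128, so e_2 = (0.7420, 0.2782, -0.0927, -0.6029).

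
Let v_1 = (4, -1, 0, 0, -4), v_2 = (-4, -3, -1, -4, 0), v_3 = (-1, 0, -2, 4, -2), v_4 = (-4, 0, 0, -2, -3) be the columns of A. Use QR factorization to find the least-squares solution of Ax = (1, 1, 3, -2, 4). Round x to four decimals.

x = (-0.4252, -0.3437, -0.9798, -0.1204)

v_1 = (4, -1, 0, 0, -4); ‖v_1‖ = 5.7446, so e_1 = (0.6963, -0.1741, 0.0000, 0.0000, -0.6963).
e_1·v_2 = 0.6963·(-4) + (-0.1741)·(-3) + 0.0000·(-1) + 0.0000·(-4) + (-0.6963)·0 = -2.2630.
u_2 = v_2 + 2.2630·e_1 = (-2.4242, -3.3939, -1.0000, -4.0000, -1.5758).
‖u_2‖ = 6.0728, so e_2 = (-0.3992, -0.5589, -0.1647, -0.6587, -0.2595).
e_1·v_3 = 0.6963·(-1) + (-0.1741)·0 + 0.0000·(-2) + 0.0000·4 + (-0.6963)·(-2) = 0.6963; e_2·v_3 = (-0.3992)·(-1) + (-0.5589)·0 + (-0.1647)·(-2) + (-0.6587)·4 + (-0.2595)·(-2) = -1.3872.
u_3 = v_3 − 0.6963·e_1 + 1.3872·e_2 = (-2.0386, -0.6541, -2.2284, 3.0863, -1.8751).
‖u_3‖ = 4.7530, so e_3 = (-0.4289, -0.1376, -0.4688, 0.6493, -0.3945).
e_1·v_4 = 0.6963·(-4) + (-0.1741)·0 + 0.0000·0 + 0.0000·(-2) + (-0.6963)·(-3) = -0.6963; e_2·v_4 = (-0.3992)·(-4) + (-0.5589)·0 + (-0.1647)·0 + (-0.6587)·(-2) + (-0.2595)·(-3) = 3.6926; e_3·v_4 = (-0.4289)·(-4) + (-0.1376)·0 + (-0.4688)·0 + 0.6493·(-2) + (-0.3945)·(-3) = 1.6005.
u_4 = v_4 + 0.6963·e_1 − 3.6926·e_2 − 1.6005·e_3 = (-1.3546, 2.1627, 1.3585, -0.6071, -1.8953).
‖u_4‖ = 3.5098, so e_4 = (-0.3860, 0.6162, 0.3871, -0.1730, -0.5400).
Qᵀb = (-2.2630, -1.1726, -4.8498, -0.4227).
Back-substitute: x_4 = -0.4227/3.5098 = -0.1204.
x_3 = (-4.8498 − 1.6005·(-0.1204))/4.7530 = -0.9798.
x_2 = (-1.1726 + 1.3872·(-0.9798) − 3.6926·(-0.1204))/6.0728 = -0.3437.
x_1 = (-2.2630 + 2.2630·(-0.3437) − 0.6963·(-0.9798) + 0.6963·(-0.1204))/5.7446 = -0.4252.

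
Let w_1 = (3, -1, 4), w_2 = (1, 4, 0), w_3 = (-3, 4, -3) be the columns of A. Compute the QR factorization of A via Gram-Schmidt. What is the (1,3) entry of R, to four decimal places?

r_{13} = -4.9029

w_1 = (3, -1, 4); ‖w_1‖ = 5.0990, so q_1 = (0.5883, -0.1961, 0.7845).
r_{13} = q_1·w_3 = -4.9029.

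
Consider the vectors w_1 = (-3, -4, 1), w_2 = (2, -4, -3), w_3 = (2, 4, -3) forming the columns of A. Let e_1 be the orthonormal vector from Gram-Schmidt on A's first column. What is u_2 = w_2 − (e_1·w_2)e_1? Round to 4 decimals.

u_2 = (2.8077, -2.9231, -3.2692)

e_1 = w_1/‖w_1‖ = (-3, -4, 1)/5.0990 = (-0.5883, -0.7845, 0.1961).
r_{12} = e_1·w_2 = 1.3728.
u_2 = w_2 − 1.3728·e_1 = (2.8077, -2.9231, -3.2692).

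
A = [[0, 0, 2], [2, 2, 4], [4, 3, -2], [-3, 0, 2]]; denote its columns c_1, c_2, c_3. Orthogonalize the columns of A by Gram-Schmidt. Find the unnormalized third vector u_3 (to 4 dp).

u_3 = (2.0000, 3.2727, -2.1818, -0.7273)

e_1 = c_1/‖c_1‖ = (0, 2, 4, -3)/5.3852 = (0.0000, 0.3714, 0.7428, -0.5571).
r_{12} = e_1·c_2 = 2.9711.
u_2 = c_2 − 2.9711·e_1 = (0.0000, 0.8966, 0.7931, 1.6552).
‖u_2‖ = 2.0426, so e_2 = (0.0000, 0.4389, 0.3883, 0.8103).
r_{13} = e_1·c_3 = -1.1142; r_{23} = e_2·c_3 = 2.5997.
u_3 = c_3 + 1.1142·e_1 − 2.5997·e_2 = (2.0000, 3.2727, -2.1818, -0.7273).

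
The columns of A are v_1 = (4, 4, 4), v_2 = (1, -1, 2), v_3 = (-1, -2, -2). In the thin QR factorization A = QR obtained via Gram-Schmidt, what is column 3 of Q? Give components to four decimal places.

q_3 = (0.8018, -0.2673, -0.5345)

v_1 = (4, 4, 4); ‖v_1‖ = 6.9282, so q_1 = (0.5774, 0.5774, 0.5774).
q_1·v_2 = 0.5774·1 + 0.5774·(-1) + 0.5774·2 = 1.1547.
u_2 = v_2 − 1.1547·q_1 = (0.3333, -1.6667, 1.3333).
‖u_2‖ = 2.1602, so q_2 = (0.1543, -0.7715, 0.6172).
q_1·v_3 = 0.5774·(-1) + 0.5774·(-2) + 0.5774·(-2) = -2.8868; q_2·v_3 = 0.1543·(-1) + (-0.7715)·(-2) + 0.6172·(-2) = 0.1543.
u_3 = v_3 + 2.8868·q_1 − 0.1543·q_2 = (0.6429, -0.2143, -0.4286).
‖u_3‖ = 0.8018, so q_3 = (0.8018, -0.2673, -0.5345).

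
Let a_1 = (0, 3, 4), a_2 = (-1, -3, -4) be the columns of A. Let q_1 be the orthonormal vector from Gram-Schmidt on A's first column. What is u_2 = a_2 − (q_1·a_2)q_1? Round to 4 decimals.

q_1 = a_1/‖a_1‖ = (0, 3, 4)/5.0000 = (0.0000, 0.6000, 0.8000).
r_{12} = q_1·a_2 = -5.0000.
u_2 = a_2 + 5.0000·q_1 = (-1.0000, 0.0000, 0.0000).

u_2 = (-1.0000, 0.0000, 0.0000)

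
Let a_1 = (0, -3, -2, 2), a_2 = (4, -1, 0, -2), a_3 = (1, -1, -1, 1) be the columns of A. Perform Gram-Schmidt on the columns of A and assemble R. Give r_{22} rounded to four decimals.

r_{22} = 4.5762

e_1 = a_1/‖a_1‖ = (0, -3, -2, 2)/4.1231 = (0.0000, -0.7276, -0.4851, 0.4851).
r_{12} = e_1·a_2 = -0.2425.
u_2 = a_2 + 0.2425·e_1 = (4.0000, -1.1765, -0.1176, -1.8824).
r_{22} = ‖u_2‖ = 4.5762.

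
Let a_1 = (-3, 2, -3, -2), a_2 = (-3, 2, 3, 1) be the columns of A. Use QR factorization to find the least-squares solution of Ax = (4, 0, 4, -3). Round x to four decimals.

a_1 = (-3, 2, -3, -2); ‖a_1‖ = 5.0990, so e_1 = (-0.5883, 0.3922, -0.5883, -0.3922).
e_1·a_2 = (-0.5883)·(-3) + 0.3922·2 + (-0.5883)·3 + (-0.3922)·1 = 0.3922.
u_2 = a_2 − 0.3922·e_1 = (-2.7692, 1.8462, 3.2308, 1.1538).
‖u_2‖ = 4.7798, so e_2 = (-0.5794, 0.3862, 0.6759, 0.2414).
Qᵀb = (-3.5301, -0.3380).
Back-substitute: x_2 = -0.3380/4.7798 = -0.0707.
x_1 = (-3.5301 − 0.3922·(-0.0707))/5.0990 = -0.6869.

x = (-0.6869, -0.0707)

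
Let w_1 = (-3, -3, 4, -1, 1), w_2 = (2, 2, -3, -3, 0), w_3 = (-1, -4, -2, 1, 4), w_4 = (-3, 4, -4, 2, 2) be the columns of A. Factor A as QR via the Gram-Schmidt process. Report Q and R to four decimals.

w_1 = (-3, -3, 4, -1, 1); ‖w_1‖ = 6.0000, so e_1 = (-0.5000, -0.5000, 0.6667, -0.1667, 0.1667).
e_1·w_2 = (-0.5000)·2 + (-0.5000)·2 + 0.6667·(-3) + (-0.1667)·(-3) + 0.1667·0 = -3.5000.
u_2 = w_2 + 3.5000·e_1 = (0.2500, 0.2500, -0.6667, -3.5833, 0.5833).
‖u_2‖ = 3.7081, so e_2 = (0.0674, 0.0674, -0.1798, -0.9664, 0.1573).
e_1·w_3 = (-0.5000)·(-1) + (-0.5000)·(-4) + 0.6667·(-2) + (-0.1667)·1 + 0.1667·4 = 1.6667; e_2·w_3 = 0.0674·(-1) + 0.0674·(-4) + (-0.1798)·(-2) + (-0.9664)·1 + 0.1573·4 = -0.3146.
u_3 = w_3 − 1.6667·e_1 + 0.3146·e_2 = (-0.1455, -3.1455, -3.1677, 0.9737, 3.7717).
‖u_3‖ = 5.9265, so e_3 = (-0.0245, -0.5307, -0.5345, 0.1643, 0.6364).
e_1·w_4 = (-0.5000)·(-3) + (-0.5000)·4 + 0.6667·(-4) + (-0.1667)·2 + 0.1667·2 = -3.1667; e_2·w_4 = 0.0674·(-3) + 0.0674·4 + (-0.1798)·(-4) + (-0.9664)·2 + 0.1573·2 = -0.8315; e_3·w_4 = (-0.0245)·(-3) + (-0.5307)·4 + (-0.5345)·(-4) + 0.1643·2 + 0.6364·2 = 1.6901.
u_4 = w_4 + 3.1667·e_1 + 0.8315·e_2 − 1.6901·e_3 = (-4.4858, 3.3697, -1.1351, 0.3910, 1.5830).
‖u_4‖ = 5.9518, so e_4 = (-0.7537, 0.5662, -0.1907, 0.0657, 0.2660).

Q = [[-0.5000, 0.0674, -0.0245, -0.7537], [-0.5000, 0.0674, -0.5307, 0.5662], [0.6667, -0.1798, -0.5345, -0.1907], [-0.1667, -0.9664, 0.1643, 0.0657], [0.1667, 0.1573, 0.6364, 0.2660]], R = [[6.0000, -3.5000, 1.6667, -3.1667], [0.0000, 3.7081, -0.3146, -0.8315], [0.0000, 0.0000, 5.9265, 1.6901], [0.0000, 0.0000, 0.0000, 5.9518]]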